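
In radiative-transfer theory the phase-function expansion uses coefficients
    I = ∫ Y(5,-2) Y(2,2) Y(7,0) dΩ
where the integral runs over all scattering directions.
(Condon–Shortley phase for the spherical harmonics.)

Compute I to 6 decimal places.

0.067042

m-sum 0 ✓  L=14 even ✓  3≤7≤7 ✓
Π(2lᵢ+1) = 11×5×15 = 825
triangle coeff Δ(5,2,7) = 1/15015
Σ_t [0,0]: t=0:+1/57600 = 1/57600
(3j)²=21/715 [(5 2 7; 0 0 0)], sign=-1
Σ_t [0,0]: t=0:+1/725760 = 1/725760
(3j)²=1/429 [(5 2 7; -2 2 0)], sign=-1
⇒ 4πI² = 105/1859
I = (+1)√(105/1859/(4π)) = 0.06704247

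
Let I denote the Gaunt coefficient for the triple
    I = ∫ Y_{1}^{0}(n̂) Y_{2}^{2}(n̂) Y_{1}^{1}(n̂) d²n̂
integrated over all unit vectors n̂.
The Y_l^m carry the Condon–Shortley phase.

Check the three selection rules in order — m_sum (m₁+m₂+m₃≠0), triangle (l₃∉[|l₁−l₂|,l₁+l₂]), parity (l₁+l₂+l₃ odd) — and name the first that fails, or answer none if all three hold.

azimuthal sum: 0 + 2 + 1 = 3  ✗
1 ≤ 1 ≤ 3 (triangle on l)
L = 1 + 2 + 1 = 4 (even)

m_sum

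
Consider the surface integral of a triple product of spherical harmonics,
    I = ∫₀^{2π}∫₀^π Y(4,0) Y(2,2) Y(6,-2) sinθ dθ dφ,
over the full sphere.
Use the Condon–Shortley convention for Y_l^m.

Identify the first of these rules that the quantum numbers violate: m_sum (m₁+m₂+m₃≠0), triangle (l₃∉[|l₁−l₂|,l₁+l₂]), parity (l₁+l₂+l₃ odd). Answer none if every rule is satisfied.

none

Σmᵢ = 0  ✓
l₃∈[|l₁−l₂|,l₁+l₂]=[2,6], have l₃=6  ✓
Σlᵢ = 12 ⇒ even  ✓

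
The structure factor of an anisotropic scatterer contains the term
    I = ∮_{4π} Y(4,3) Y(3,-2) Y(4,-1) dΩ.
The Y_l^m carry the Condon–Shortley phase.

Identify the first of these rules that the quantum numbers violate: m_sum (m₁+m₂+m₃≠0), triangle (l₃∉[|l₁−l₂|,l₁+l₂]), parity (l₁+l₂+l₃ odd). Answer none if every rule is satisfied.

parity

m₁+m₂+m₃ = 3 − 2 − 1 = 0  ✓
triangle: |4−3|=1 ≤ l₃=4 ≤ 4+3=7  ✓
parity: l₁+l₂+l₃ = 11 is odd  ✗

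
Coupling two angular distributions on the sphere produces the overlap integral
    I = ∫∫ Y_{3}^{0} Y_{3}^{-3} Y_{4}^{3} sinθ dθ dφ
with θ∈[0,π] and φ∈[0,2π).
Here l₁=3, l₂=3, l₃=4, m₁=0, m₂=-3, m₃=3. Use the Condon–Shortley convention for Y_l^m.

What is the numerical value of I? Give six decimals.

0.203551

Rules hold: Σm=0, L=10 even, 0≤4≤6.
N = 7·7·9 = 441
Δ = 2!·4!·4!/11! = 1/34650
Racah Σ t=0..2: t=0:+1/72 t=1:−1/16 t=2:+1/72 = -5/144
⇒ 3j(3 3 4; 0 0 0)² = 2/77, sgn -1
Racah Σ t=0..0: t=0:+1/288 = 1/288
⇒ 3j(3 3 4; 0 -3 3)² = 1/22, sgn -1
4πI² = N·(3j₀)²·(3jₘ)² = 63/121
I = +1·√(0.520661/4π) = 0.20355073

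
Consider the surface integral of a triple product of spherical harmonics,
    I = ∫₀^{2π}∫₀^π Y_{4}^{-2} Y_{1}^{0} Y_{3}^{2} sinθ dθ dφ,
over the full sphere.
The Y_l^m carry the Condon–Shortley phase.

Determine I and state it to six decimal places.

Rules hold: Σm=0, L=8 even, 3≤3≤5.
N = 9·3·7 = 189
Δ = 2!·6!·0!/9! = 1/252
Racah Σ t=1..1: t=1:−1/36 = -1/36
⇒ 3j(4 1 3; 0 0 0)² = 4/63, sgn +1
Racah Σ t=1..1: t=1:−1/120 = -1/120
⇒ 3j(4 1 3; -2 0 2)² = 1/21, sgn +1
4πI² = N·(3j₀)²·(3jₘ)² = 4/7
I = +1·√(0.571429/4π) = 0.21324362

0.213244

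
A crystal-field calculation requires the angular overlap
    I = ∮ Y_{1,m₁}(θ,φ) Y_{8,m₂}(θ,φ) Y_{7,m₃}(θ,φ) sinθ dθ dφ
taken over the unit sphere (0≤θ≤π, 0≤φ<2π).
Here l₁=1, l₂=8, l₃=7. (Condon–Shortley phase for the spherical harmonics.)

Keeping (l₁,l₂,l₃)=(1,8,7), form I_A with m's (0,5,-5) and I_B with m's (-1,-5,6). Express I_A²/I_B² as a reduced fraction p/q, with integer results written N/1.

13/1

Same 1,8,7: normalisation and zero-m 3j drop out of the ratio.
A: Δ: 2! 0! 14! / 17! → 1/2040; sum: t=1:−1/958003200 = -1/958003200; 3j²(1 8 7; 0 5 -5) = Δ·Π!·Σ² = 13/680  (sign -1)
B: Δ: 2! 0! 14! / 17! → 1/2040; sum: t=2:+1/12454041600 = 1/12454041600; 3j²(1 8 7; -1 -5 6) = Δ·Π!·Σ² = 1/680  (sign -1)
I_A²/I_B² = (13/680)/(1/680) = 13/1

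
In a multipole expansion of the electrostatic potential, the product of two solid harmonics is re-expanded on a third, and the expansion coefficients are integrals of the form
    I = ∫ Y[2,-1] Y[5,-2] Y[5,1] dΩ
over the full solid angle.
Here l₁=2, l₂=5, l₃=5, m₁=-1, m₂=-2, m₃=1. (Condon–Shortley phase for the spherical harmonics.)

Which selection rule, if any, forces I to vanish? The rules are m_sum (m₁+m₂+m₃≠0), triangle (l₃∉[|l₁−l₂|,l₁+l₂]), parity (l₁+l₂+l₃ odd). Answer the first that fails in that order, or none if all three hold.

m_sum

azimuthal sum: -1 − 2 + 1 = -2  ✗
3 ≤ 5 ≤ 7 (triangle on l)
L = 2 + 5 + 5 = 12 (even)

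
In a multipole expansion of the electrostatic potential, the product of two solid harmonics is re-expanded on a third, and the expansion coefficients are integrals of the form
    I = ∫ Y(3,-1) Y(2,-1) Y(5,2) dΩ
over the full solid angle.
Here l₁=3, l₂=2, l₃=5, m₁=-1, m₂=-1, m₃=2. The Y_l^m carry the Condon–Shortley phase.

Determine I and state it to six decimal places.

0.245532

Rules hold: Σm=0, L=10 even, 1≤5≤5.
N = 7·5·11 = 385
Δ = 0!·6!·4!/11! = 1/2310
Racah Σ t=0..0: t=0:+1/144 = 1/144
⇒ 3j(3 2 5; 0 0 0)² = 10/231, sgn -1
Racah Σ t=0..0: t=0:+1/288 = 1/288
⇒ 3j(3 2 5; -1 -1 2)² = 1/22, sgn -1
4πI² = N·(3j₀)²·(3jₘ)² = 25/33
I = +1·√(0.757576/4π) = 0.24553200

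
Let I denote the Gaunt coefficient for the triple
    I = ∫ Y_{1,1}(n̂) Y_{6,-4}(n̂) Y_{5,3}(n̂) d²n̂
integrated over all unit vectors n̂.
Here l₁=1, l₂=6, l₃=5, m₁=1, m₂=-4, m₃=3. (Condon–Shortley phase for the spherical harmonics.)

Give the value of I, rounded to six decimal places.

0.274090

Rules hold: Σm=0, L=12 even, 5≤5≤7.
N = 3·13·11 = 429
Δ = 2!·0!·10!/13! = 1/858
Racah Σ t=1..1: t=1:−1/14400 = -1/14400
⇒ 3j(1 6 5; 0 0 0)² = 6/143, sgn +1
Racah Σ t=0..0: t=0:+1/161280 = 1/161280
⇒ 3j(1 6 5; 1 -4 3)² = 15/286, sgn +1
4πI² = N·(3j₀)²·(3jₘ)² = 135/143
I = +1·√(0.944056/4π) = 0.27409047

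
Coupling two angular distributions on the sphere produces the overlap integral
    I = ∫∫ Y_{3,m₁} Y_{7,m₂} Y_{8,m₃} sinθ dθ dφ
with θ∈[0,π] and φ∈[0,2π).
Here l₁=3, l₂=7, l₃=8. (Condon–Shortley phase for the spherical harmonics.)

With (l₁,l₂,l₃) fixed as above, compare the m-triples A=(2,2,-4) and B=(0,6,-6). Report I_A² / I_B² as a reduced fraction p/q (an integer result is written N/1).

1375/95823

Same 3,7,8: normalisation and zero-m 3j drop out of the ratio.
A: Δ: 2! 4! 12! / 19! → 1/5290740; sum: t=0:+1/26127360 t=1:−1/23224320 = -1/209018880; 3j²(3 7 8; 2 2 -4) = Δ·Π!·Σ² = 275/1058148  (sign -1)
B: Δ: 2! 4! 12! / 19! → 1/5290740; sum: t=1:−1/1916006400 t=2:+1/479001600 = 1/638668800; 3j²(3 7 8; 0 6 -6) = Δ·Π!·Σ² = 117/6460  (sign +1)
I_A²/I_B² = (275/1058148)/(117/6460) = 1375/95823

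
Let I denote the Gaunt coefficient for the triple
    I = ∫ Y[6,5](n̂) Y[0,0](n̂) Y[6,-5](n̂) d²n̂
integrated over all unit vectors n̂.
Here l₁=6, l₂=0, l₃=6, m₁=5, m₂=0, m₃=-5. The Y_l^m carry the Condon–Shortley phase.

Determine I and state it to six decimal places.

m-sum 0 ✓  L=12 even ✓  6≤6≤6 ✓
Π(2lᵢ+1) = 13×1×13 = 169
triangle coeff Δ(6,0,6) = 1/13
Σ_t [0,0]: t=0:+1/518400 = 1/518400
(3j)²=1/13 [(6 0 6; 0 0 0)], sign=+1
Σ_t [0,0]: t=0:+1/39916800 = 1/39916800
(3j)²=1/13 [(6 0 6; 5 0 -5)], sign=-1
⇒ 4πI² = 1/1
I = (-1)√(1/1/(4π)) = -0.28209479

-0.282095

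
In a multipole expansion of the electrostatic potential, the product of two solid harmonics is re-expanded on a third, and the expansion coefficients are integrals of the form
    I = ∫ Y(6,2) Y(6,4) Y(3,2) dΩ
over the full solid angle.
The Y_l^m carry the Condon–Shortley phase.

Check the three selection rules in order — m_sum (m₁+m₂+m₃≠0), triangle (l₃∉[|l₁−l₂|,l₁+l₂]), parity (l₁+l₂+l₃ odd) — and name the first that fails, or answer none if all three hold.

Σmᵢ = 8  ✗
l₃∈[|l₁−l₂|,l₁+l₂]=[0,12], have l₃=3
Σlᵢ = 15 ⇒ odd

m_sum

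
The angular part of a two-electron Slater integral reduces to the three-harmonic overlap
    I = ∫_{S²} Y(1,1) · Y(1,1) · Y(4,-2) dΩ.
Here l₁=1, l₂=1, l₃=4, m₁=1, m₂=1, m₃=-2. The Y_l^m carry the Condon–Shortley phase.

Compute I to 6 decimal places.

0.000000

l₃=4 ∉ [0,2] — triangle fails ⇒ I = 0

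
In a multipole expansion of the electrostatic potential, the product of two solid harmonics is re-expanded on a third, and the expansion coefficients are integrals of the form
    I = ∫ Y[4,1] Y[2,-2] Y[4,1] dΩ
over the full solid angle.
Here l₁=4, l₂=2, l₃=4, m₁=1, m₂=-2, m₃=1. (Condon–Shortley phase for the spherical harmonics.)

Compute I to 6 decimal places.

0.200662

m-sum 0 ✓  L=10 even ✓  2≤4≤6 ✓
Π(2lᵢ+1) = 9×5×9 = 405
triangle coeff Δ(4,2,4) = 1/13860
Σ_t [0,2]: t=0:+1/192 t=1:−1/36 t=2:+1/192 = -5/288
(3j)²=20/693 [(4 2 4; 0 0 0)], sign=-1
Σ_t [0,0]: t=0:+1/144 = 1/144
(3j)²=10/231 [(4 2 4; 1 -2 1)], sign=-1
⇒ 4πI² = 3000/5929
I = (+1)√(3000/5929/(4π)) = 0.20066192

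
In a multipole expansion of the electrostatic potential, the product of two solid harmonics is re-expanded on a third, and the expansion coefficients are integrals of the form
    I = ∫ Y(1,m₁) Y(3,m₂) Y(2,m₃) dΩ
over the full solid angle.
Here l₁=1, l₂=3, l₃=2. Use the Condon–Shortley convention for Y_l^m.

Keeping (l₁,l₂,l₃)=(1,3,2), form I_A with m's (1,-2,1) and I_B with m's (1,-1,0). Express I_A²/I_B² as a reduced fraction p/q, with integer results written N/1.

Same 1,3,2: normalisation and zero-m 3j drop out of the ratio.
A: Δ: 2! 0! 4! / 7! → 1/105; sum: t=0:+1/12 = 1/12; 3j²(1 3 2; 1 -2 1) = Δ·Π!·Σ² = 2/21  (sign -1)
B: Δ: 2! 0! 4! / 7! → 1/105; sum: t=0:+1/8 = 1/8; 3j²(1 3 2; 1 -1 0) = Δ·Π!·Σ² = 2/35  (sign +1)
I_A²/I_B² = (2/21)/(2/35) = 5/3

5/3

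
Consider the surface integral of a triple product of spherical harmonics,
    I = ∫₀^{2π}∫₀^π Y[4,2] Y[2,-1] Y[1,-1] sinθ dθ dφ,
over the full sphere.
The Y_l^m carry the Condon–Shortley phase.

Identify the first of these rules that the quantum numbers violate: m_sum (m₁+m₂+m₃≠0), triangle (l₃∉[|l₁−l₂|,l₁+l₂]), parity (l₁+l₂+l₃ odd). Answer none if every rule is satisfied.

triangle

Σmᵢ = 0  ✓
l₃∈[|l₁−l₂|,l₁+l₂]=[2,6], have l₃=1  ✗
Σlᵢ = 7 ⇒ odd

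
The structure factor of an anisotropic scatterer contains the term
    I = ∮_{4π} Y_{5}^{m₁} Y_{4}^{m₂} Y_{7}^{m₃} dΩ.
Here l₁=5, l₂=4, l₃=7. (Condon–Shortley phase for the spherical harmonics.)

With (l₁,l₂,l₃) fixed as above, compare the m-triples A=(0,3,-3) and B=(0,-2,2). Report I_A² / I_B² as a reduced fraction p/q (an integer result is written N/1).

Same 5,4,7: normalisation and zero-m 3j drop out of the ratio.
A: Δ: 2! 8! 6! / 17! → 1/6126120; sum: t=1:−1/414720 t=2:+1/172800 = 7/2073600; 3j²(5 4 7; 0 3 -3) = Δ·Π!·Σ² = 343/29172  (sign +1)
B: Δ: 2! 8! 6! / 17! → 1/6126120; sum: t=0:+1/69120 t=1:−1/69120 t=2:+1/1036800 = 1/1036800; 3j²(5 4 7; 0 -2 2) = Δ·Π!·Σ² = 1/7293  (sign -1)
I_A²/I_B² = (343/29172)/(1/7293) = 343/4

343/4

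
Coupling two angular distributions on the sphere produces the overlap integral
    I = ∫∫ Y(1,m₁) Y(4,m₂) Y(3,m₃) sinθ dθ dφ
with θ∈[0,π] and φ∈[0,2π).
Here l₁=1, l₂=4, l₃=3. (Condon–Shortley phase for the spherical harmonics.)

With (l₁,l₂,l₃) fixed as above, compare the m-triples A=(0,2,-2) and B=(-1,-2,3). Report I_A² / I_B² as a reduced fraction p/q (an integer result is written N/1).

Shared (l₁,l₂,l₃)=(1,4,3): N and (l;000)² cancel in I_A²/I_B².
A: Δ = 2!·0!·6!/9! = 1/252; Racah Σ t=1..1: t=1:−1/120 = -1/120; ⇒ 3j(1 4 3; 0 2 -2)² = 1/21, sgn +1
B: Δ = 2!·0!·6!/9! = 1/252; Racah Σ t=2..2: t=2:+1/1440 = 1/1440; ⇒ 3j(1 4 3; -1 -2 3)² = 1/252, sgn +1
I_A²/I_B² = (1/21)/(1/252) = 12/1

12/1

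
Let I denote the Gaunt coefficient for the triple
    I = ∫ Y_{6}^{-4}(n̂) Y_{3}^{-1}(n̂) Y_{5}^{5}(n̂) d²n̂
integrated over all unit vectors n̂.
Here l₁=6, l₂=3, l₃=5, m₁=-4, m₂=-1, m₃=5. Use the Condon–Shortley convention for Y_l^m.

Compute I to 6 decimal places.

Rules hold: Σm=0, L=14 even, 3≤5≤9.
N = 13·7·11 = 1001
Δ = 4!·8!·2!/15! = 1/675675
Racah Σ t=1..3: t=1:−1/8640 t=2:+1/2304 t=3:−1/8640 = 7/34560
⇒ 3j(6 3 5; 0 0 0)² = 7/429, sgn -1
Racah Σ t=2..2: t=2:+1/322560 = 1/322560
⇒ 3j(6 3 5; -4 -1 5)² = 18/1001, sgn +1
4πI² = N·(3j₀)²·(3jₘ)² = 42/143
I = -1·√(0.293706/4π) = -0.15288036

-0.152880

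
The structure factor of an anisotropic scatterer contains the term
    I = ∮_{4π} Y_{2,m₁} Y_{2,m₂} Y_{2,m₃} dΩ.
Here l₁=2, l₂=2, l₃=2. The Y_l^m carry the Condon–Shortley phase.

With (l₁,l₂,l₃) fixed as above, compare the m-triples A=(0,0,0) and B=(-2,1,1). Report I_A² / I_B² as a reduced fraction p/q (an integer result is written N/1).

Same 2,2,2: normalisation and zero-m 3j drop out of the ratio.
A: Δ: 2! 2! 2! / 7! → 1/630; sum: t=0:+1/8 t=1:−1/1 t=2:+1/8 = -3/4; 3j²(2 2 2; 0 0 0) = Δ·Π!·Σ² = 2/35  (sign -1)
B: Δ: 2! 2! 2! / 7! → 1/630; sum: t=2:+1/4 = 1/4; 3j²(2 2 2; -2 1 1) = Δ·Π!·Σ² = 3/35  (sign -1)
I_A²/I_B² = (2/35)/(3/35) = 2/3

2/3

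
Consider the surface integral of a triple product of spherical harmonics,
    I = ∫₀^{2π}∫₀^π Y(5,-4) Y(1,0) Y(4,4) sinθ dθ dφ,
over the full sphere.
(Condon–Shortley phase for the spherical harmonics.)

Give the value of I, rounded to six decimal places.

0.147319

Checks pass: Σm=0; 10 even; l₃=4∈[4,6].
(2·5+1)(2·1+1)(2·4+1) = 297
Δ: 2! 8! 0! / 11! → 1/495
sum: t=1:−1/576 = -1/576
3j²(5 1 4; 0 0 0) = Δ·Π!·Σ² = 5/99  (sign -1)
sum: t=1:−1/40320 = -1/40320
3j²(5 1 4; -4 0 4) = Δ·Π!·Σ² = 1/55  (sign -1)
combine: 4πI² = 297·5/99·1/55 = 3/11
take √, sign +1: I = 0.14731920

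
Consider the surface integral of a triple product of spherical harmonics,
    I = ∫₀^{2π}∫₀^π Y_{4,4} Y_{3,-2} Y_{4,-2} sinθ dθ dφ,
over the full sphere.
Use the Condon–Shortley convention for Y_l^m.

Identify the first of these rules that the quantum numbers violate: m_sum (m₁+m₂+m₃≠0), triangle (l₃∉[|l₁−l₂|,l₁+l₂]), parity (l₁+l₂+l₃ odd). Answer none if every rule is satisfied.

parity

azimuthal sum: 4 − 2 − 2 = 0  ✓
1 ≤ 4 ≤ 7 (triangle on l)  ✓
L = 4 + 3 + 4 = 11 (odd)  ✗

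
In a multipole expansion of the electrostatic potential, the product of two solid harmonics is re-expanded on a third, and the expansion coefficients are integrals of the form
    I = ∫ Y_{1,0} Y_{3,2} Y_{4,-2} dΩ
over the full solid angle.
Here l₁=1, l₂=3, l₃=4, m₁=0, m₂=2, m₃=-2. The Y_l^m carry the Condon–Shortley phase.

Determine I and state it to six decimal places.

m-sum 0 ✓  L=8 even ✓  2≤4≤4 ✓
Π(2lᵢ+1) = 3×7×9 = 189
triangle coeff Δ(1,3,4) = 1/252
Σ_t [0,0]: t=0:+1/36 = 1/36
(3j)²=4/63 [(1 3 4; 0 0 0)], sign=+1
Σ_t [0,0]: t=0:+1/120 = 1/120
(3j)²=1/21 [(1 3 4; 0 2 -2)], sign=+1
⇒ 4πI² = 4/7
I = (+1)√(4/7/(4π)) = 0.21324362

0.213244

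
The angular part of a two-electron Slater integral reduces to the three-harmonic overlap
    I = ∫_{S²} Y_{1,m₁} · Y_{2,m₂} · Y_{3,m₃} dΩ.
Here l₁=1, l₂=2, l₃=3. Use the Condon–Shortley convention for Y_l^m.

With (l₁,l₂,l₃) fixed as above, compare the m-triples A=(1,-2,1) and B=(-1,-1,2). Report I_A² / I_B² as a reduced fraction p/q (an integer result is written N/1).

1/10

Same 1,2,3: normalisation and zero-m 3j drop out of the ratio.
A: Δ: 0! 2! 4! / 7! → 1/105; sum: t=0:+1/48 = 1/48; 3j²(1 2 3; 1 -2 1) = Δ·Π!·Σ² = 1/105  (sign +1)
B: Δ: 0! 2! 4! / 7! → 1/105; sum: t=0:+1/12 = 1/12; 3j²(1 2 3; -1 -1 2) = Δ·Π!·Σ² = 2/21  (sign -1)
I_A²/I_B² = (1/105)/(2/21) = 1/10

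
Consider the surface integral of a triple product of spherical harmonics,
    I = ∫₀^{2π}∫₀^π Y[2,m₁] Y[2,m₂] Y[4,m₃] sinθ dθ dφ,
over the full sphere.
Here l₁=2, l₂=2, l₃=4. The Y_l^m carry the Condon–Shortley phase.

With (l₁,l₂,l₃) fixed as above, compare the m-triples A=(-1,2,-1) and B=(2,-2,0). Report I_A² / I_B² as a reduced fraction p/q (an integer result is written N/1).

5/1

Same 2,2,4: normalisation and zero-m 3j drop out of the ratio.
A: Δ: 0! 4! 4! / 9! → 1/630; sum: t=0:+1/144 = 1/144; 3j²(2 2 4; -1 2 -1) = Δ·Π!·Σ² = 1/126  (sign -1)
B: Δ: 0! 4! 4! / 9! → 1/630; sum: t=0:+1/576 = 1/576; 3j²(2 2 4; 2 -2 0) = Δ·Π!·Σ² = 1/630  (sign +1)
I_A²/I_B² = (1/126)/(1/630) = 5/1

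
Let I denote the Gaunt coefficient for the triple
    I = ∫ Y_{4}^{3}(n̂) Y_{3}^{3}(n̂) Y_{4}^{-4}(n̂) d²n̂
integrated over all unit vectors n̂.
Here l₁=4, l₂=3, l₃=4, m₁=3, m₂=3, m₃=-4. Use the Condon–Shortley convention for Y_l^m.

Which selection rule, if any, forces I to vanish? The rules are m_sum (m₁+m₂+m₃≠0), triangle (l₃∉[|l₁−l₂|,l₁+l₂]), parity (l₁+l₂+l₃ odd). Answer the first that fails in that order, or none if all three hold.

m_sum

Σmᵢ = 2  ✗
l₃∈[|l₁−l₂|,l₁+l₂]=[1,7], have l₃=4
Σlᵢ = 11 ⇒ odd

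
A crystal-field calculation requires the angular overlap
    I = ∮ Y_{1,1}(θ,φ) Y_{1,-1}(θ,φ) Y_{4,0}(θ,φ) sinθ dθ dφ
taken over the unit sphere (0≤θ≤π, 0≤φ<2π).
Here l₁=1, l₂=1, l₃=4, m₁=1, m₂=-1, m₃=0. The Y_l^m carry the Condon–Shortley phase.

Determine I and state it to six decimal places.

|1−1|≤4≤1+1 violated ⇒ I = 0

0.000000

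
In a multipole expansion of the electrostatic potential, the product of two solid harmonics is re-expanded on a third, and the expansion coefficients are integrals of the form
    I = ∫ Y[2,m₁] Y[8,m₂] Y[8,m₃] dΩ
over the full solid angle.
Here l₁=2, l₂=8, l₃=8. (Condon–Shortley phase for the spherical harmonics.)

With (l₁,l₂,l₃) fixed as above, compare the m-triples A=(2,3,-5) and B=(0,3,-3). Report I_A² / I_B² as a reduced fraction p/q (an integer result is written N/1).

l's match ⇒ only the (l;m) 3-j factors differ between A and B.
A: triangle coeff Δ(2,8,8) = 1/348840; Σ_t [0,0]: t=0:+1/958003200 = 1/958003200; (3j)²=13/969 [(2 8 8; 2 3 -5)], sign=-1
B: triangle coeff Δ(2,8,8) = 1/348840; Σ_t [0,2]: t=0:+1/958003200 t=1:−1/87091200 t=2:+1/174182400 = -1/212889600; (3j)²=15/2584 [(2 8 8; 0 3 -3)], sign=+1
I_A²/I_B² = (13/969)/(15/2584) = 104/45

104/45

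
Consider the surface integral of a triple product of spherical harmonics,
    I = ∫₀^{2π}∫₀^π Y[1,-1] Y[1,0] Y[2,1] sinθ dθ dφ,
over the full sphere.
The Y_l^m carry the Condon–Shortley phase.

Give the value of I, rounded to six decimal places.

Checks pass: Σm=0; 4 even; l₃=2∈[0,2].
(2·1+1)(2·1+1)(2·2+1) = 45
Δ: 0! 2! 2! / 5! → 1/30
sum: t=0:+1/1 = 1/1
3j²(1 1 2; 0 0 0) = Δ·Π!·Σ² = 2/15  (sign +1)
sum: t=0:+1/2 = 1/2
3j²(1 1 2; -1 0 1) = Δ·Π!·Σ² = 1/10  (sign -1)
combine: 4πI² = 45·2/15·1/10 = 3/5
take √, sign -1: I = -0.21850969

-0.218510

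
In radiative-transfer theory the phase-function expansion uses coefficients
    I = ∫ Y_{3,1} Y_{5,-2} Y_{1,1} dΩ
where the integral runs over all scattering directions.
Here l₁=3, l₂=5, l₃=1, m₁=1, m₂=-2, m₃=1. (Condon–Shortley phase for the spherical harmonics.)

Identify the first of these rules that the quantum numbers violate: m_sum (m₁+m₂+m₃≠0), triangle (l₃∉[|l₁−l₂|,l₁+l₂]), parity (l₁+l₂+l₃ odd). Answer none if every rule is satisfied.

triangle

azimuthal sum: 1 − 2 + 1 = 0  ✓
2 ≤ 1 ≤ 8 (triangle on l)  ✗
L = 3 + 5 + 1 = 9 (odd)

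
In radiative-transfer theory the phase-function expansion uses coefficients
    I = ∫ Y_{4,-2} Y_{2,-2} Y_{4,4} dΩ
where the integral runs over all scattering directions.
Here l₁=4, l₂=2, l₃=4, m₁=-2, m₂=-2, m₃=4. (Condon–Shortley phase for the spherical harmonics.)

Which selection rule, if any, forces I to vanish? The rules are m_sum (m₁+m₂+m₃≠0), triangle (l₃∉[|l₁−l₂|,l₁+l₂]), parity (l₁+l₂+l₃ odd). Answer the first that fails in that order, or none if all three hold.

Σmᵢ = 0  ✓
l₃∈[|l₁−l₂|,l₁+l₂]=[2,6], have l₃=4  ✓
Σlᵢ = 10 ⇒ even  ✓

none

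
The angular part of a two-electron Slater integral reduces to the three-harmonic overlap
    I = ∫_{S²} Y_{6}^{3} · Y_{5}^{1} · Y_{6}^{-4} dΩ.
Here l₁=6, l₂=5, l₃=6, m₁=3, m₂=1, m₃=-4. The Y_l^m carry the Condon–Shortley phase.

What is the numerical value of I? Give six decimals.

L=17 odd ⇒ parity kills the (l;000) factor ⇒ I = 0

0.000000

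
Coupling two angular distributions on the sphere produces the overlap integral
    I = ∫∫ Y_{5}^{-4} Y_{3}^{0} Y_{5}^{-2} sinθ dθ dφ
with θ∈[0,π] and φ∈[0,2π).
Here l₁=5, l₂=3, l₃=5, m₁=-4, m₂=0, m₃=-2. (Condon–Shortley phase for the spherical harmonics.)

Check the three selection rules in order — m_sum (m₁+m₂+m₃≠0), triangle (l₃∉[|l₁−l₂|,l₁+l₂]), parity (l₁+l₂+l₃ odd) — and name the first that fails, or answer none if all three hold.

m_sum

azimuthal sum: -4 + 0 − 2 = -6  ✗
2 ≤ 5 ≤ 8 (triangle on l)
L = 5 + 3 + 5 = 13 (odd)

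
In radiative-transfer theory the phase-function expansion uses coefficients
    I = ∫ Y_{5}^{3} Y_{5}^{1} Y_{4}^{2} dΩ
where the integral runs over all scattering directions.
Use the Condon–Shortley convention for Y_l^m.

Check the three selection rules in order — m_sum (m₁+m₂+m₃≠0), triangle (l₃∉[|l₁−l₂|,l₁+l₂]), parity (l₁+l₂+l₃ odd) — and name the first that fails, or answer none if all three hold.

m_sum

Σmᵢ = 6  ✗
l₃∈[|l₁−l₂|,l₁+l₂]=[0,10], have l₃=4
Σlᵢ = 14 ⇒ even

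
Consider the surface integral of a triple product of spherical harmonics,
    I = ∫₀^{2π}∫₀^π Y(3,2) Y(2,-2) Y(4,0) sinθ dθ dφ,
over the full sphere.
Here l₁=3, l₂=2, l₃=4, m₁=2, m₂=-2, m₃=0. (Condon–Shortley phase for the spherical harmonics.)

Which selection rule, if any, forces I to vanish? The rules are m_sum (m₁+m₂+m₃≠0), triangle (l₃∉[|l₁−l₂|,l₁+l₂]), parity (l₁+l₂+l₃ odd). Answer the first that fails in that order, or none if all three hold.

m₁+m₂+m₃ = 2 − 2 + 0 = 0  ✓
triangle: |3−2|=1 ≤ l₃=4 ≤ 3+2=5  ✓
parity: l₁+l₂+l₃ = 9 is odd  ✗

parity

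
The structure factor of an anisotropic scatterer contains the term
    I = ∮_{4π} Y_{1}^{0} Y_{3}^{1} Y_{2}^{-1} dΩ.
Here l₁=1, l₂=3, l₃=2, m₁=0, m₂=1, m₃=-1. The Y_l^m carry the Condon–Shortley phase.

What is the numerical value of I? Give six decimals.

Rules hold: Σm=0, L=6 even, 2≤2≤4.
N = 3·7·5 = 105
Δ = 2!·0!·4!/7! = 1/105
Racah Σ t=1..1: t=1:−1/4 = -1/4
⇒ 3j(1 3 2; 0 0 0)² = 3/35, sgn -1
Racah Σ t=1..1: t=1:−1/6 = -1/6
⇒ 3j(1 3 2; 0 1 -1)² = 8/105, sgn +1
4πI² = N·(3j₀)²·(3jₘ)² = 24/35
I = -1·√(0.685714/4π) = -0.23359668

-0.233597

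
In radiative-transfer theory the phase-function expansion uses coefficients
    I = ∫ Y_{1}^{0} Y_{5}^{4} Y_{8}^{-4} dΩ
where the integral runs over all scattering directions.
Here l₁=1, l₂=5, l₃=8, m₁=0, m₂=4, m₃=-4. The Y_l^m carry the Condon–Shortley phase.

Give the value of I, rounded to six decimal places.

0.000000

triangle: need 4≤l₃≤6, have 8; I=0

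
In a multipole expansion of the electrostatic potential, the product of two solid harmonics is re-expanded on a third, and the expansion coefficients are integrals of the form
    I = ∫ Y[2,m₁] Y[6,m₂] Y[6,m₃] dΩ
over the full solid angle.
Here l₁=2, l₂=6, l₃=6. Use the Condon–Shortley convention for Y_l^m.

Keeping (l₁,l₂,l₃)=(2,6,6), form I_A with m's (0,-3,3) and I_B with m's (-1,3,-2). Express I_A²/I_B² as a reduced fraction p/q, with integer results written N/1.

1/6

Shared (l₁,l₂,l₃)=(2,6,6): N and (l;000)² cancel in I_A²/I_B².
A: Δ = 2!·2!·10!/15! = 1/90090; Racah Σ t=0..2: t=0:+1/120960 t=1:−1/80640 t=2:+1/1451520 = -1/290304; ⇒ 3j(2 6 6; 0 -3 3)² = 5/2002, sgn +1
B: Δ = 2!·2!·10!/15! = 1/90090; Racah Σ t=1..2: t=1:−1/161280 t=2:+1/60480 = 1/96768; ⇒ 3j(2 6 6; -1 3 -2)² = 15/1001, sgn +1
I_A²/I_B² = (5/2002)/(15/1001) = 1/6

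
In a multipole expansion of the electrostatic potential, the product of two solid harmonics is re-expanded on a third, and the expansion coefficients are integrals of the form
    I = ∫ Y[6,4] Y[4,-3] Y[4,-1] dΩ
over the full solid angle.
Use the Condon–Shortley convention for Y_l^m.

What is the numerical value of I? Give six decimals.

-0.030176

Rules hold: Σm=0, L=14 even, 2≤4≤10.
N = 13·9·9 = 1053
Δ = 6!·6!·2!/15! = 1/1261260
Racah Σ t=2..4: t=2:+1/4608 t=3:−1/1296 t=4:+1/4608 = -7/20736
⇒ 3j(6 4 4; 0 0 0)² = 20/1287, sgn -1
Racah Σ t=0..1: t=0:+1/34560 t=1:−1/28800 = -1/172800
⇒ 3j(6 4 4; 4 -3 -1)² = 1/1430, sgn +1
4πI² = N·(3j₀)²·(3jₘ)² = 18/1573
I = -1·√(0.0114431/4π) = -0.03017637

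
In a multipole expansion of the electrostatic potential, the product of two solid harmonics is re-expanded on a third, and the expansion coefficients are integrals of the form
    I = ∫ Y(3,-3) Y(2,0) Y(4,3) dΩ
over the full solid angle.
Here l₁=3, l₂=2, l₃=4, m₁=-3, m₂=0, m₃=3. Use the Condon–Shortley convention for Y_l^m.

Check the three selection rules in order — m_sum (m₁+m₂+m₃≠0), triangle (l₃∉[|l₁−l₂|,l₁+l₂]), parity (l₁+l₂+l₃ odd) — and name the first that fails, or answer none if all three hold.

parity

Σmᵢ = 0  ✓
l₃∈[|l₁−l₂|,l₁+l₂]=[1,5], have l₃=4  ✓
Σlᵢ = 9 ⇒ odd  ✗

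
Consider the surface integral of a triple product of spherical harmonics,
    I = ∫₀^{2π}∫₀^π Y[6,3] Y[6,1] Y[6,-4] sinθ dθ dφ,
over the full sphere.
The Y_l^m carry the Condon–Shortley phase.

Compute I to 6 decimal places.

-0.084679

m-sum 0 ✓  L=18 even ✓  0≤6≤12 ✓
Π(2lᵢ+1) = 13×13×13 = 2197
triangle coeff Δ(6,6,6) = 1/325909584
Σ_t [0,6]: t=0:+1/373248000 t=1:−1/1728000 t=2:+1/110592 t=3:−1/46656 t=4:+1/110592 t=5:−1/1728000 t=6:+1/373248000 = -7/1555200
(3j)²=400/46189 [(6 6 6; 0 0 0)], sign=-1
Σ_t [1,3]: t=1:−1/4147200 t=2:+1/691200 t=3:−1/1244160 = 1/2488320
(3j)²=875/184756 [(6 6 6; 3 1 -4)], sign=+1
⇒ 4πI² = 1137500/12623809
I = (-1)√(1137500/12623809/(4π)) = -0.08467897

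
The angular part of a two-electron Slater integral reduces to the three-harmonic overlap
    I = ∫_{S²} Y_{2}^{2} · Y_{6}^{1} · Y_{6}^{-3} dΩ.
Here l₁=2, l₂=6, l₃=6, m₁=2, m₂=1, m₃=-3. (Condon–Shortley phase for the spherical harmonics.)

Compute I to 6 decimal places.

Rules hold: Σm=0, L=14 even, 4≤6≤8.
N = 5·13·13 = 845
Δ = 2!·2!·10!/15! = 1/90090
Racah Σ t=0..2: t=0:+1/69120 t=1:−1/14400 t=2:+1/69120 = -7/172800
⇒ 3j(2 6 6; 0 0 0)² = 14/715, sgn -1
Racah Σ t=0..0: t=0:+1/120960 = 1/120960
⇒ 3j(2 6 6; 2 1 -3)² = 24/1001, sgn -1
4πI² = N·(3j₀)²·(3jₘ)² = 48/121
I = +1·√(0.396694/4π) = 0.17767364

0.177674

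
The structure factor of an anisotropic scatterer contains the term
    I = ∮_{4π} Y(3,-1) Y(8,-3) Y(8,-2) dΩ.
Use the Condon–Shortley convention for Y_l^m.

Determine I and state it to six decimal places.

0.000000

Σmᵢ = -6 ≠ 0, so the φ-integral vanishes; I = 0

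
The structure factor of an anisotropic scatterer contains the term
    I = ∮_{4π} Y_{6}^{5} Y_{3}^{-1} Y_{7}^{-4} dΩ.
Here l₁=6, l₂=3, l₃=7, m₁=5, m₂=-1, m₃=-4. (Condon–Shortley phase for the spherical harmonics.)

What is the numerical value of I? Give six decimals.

-0.173403

Rules hold: Σm=0, L=16 even, 3≤7≤9.
N = 13·7·15 = 1365
Δ = 2!·10!·4!/17! = 1/2042040
Racah Σ t=0..2: t=0:+1/207360 t=1:−1/57600 t=2:+1/207360 = -1/129600
⇒ 3j(6 3 7; 0 0 0)² = 168/12155, sgn +1
Racah Σ t=0..1: t=0:+1/2903040 t=1:−1/21772800 = 13/43545600
⇒ 3j(6 3 7; 5 -1 -4)² = 143/7140, sgn -1
4πI² = N·(3j₀)²·(3jₘ)² = 546/1445
I = -1·√(0.377855/4π) = -0.17340334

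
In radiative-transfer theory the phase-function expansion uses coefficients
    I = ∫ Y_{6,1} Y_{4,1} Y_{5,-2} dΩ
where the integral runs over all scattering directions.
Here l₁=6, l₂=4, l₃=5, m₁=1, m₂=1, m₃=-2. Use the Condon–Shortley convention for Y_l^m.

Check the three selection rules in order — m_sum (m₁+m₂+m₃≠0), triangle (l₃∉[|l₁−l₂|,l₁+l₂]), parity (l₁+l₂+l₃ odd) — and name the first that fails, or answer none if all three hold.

parity

azimuthal sum: 1 + 1 − 2 = 0  ✓
2 ≤ 5 ≤ 10 (triangle on l)  ✓
L = 6 + 4 + 5 = 15 (odd)  ✗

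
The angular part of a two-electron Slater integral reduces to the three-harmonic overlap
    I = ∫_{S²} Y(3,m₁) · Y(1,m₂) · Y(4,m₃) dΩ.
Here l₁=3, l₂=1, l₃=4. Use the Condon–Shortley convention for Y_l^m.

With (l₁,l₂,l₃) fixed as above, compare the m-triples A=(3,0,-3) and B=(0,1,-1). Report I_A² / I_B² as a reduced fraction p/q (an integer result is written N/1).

7/10

Same 3,1,4: normalisation and zero-m 3j drop out of the ratio.
A: Δ: 0! 6! 2! / 9! → 1/252; sum: t=0:+1/720 = 1/720; 3j²(3 1 4; 3 0 -3) = Δ·Π!·Σ² = 1/36  (sign -1)
B: Δ: 0! 6! 2! / 9! → 1/252; sum: t=0:+1/72 = 1/72; 3j²(3 1 4; 0 1 -1) = Δ·Π!·Σ² = 5/126  (sign -1)
I_A²/I_B² = (1/36)/(5/126) = 7/10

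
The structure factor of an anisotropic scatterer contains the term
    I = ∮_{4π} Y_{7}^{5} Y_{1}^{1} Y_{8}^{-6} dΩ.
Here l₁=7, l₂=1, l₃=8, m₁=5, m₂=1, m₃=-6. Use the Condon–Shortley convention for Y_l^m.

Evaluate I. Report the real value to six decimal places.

Checks pass: Σm=0; 16 even; l₃=8∈[6,8].
(2·7+1)(2·1+1)(2·8+1) = 765
Δ: 0! 14! 2! / 17! → 1/2040
sum: t=0:+1/25401600 = 1/25401600
3j²(7 1 8; 0 0 0) = Δ·Π!·Σ² = 8/255  (sign +1)
sum: t=0:+1/1916006400 = 1/1916006400
3j²(7 1 8; 5 1 -6) = Δ·Π!·Σ² = 91/2040  (sign +1)
combine: 4πI² = 765·8/255·91/2040 = 91/85
take √, sign +1: I = 0.29188132

0.291881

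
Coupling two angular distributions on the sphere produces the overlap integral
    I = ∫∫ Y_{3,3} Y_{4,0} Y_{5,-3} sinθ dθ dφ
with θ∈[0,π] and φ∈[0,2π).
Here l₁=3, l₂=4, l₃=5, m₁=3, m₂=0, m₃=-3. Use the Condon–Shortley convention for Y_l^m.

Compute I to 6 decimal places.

m-sum 0 ✓  L=12 even ✓  1≤5≤7 ✓
Π(2lᵢ+1) = 7×9×11 = 693
triangle coeff Δ(3,4,5) = 1/180180
Σ_t [0,2]: t=0:+1/576 t=1:−1/144 t=2:+1/576 = -1/288
(3j)²=20/1001 [(3 4 5; 0 0 0)], sign=+1
Σ_t [0,0]: t=0:+1/2304 = 1/2304
(3j)²=5/143 [(3 4 5; 3 0 -3)], sign=+1
⇒ 4πI² = 900/1859
I = (+1)√(900/1859/(4π)) = 0.19628026

0.196280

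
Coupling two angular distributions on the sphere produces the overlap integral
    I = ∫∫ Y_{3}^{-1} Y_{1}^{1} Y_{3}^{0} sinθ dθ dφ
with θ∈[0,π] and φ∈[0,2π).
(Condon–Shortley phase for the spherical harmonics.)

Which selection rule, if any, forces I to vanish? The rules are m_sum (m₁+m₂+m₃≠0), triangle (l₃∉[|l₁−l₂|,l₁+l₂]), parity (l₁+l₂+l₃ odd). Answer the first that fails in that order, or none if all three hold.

parity

Σmᵢ = 0  ✓
l₃∈[|l₁−l₂|,l₁+l₂]=[2,4], have l₃=3  ✓
Σlᵢ = 7 ⇒ odd  ✗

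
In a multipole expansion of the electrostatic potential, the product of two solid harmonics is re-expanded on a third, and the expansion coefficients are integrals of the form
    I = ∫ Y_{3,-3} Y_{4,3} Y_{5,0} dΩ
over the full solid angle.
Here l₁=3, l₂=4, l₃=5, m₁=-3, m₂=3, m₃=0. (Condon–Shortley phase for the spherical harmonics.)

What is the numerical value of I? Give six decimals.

m-sum 0 ✓  L=12 even ✓  1≤5≤7 ✓
Π(2lᵢ+1) = 7×9×11 = 693
triangle coeff Δ(3,4,5) = 1/180180
Σ_t [0,2]: t=0:+1/576 t=1:−1/144 t=2:+1/576 = -1/288
(3j)²=20/1001 [(3 4 5; 0 0 0)], sign=+1
Σ_t [2,2]: t=2:+1/5760 = 1/5760
(3j)²=5/572 [(3 4 5; -3 3 0)], sign=-1
⇒ 4πI² = 225/1859
I = (-1)√(225/1859/(4π)) = -0.09814013

-0.098140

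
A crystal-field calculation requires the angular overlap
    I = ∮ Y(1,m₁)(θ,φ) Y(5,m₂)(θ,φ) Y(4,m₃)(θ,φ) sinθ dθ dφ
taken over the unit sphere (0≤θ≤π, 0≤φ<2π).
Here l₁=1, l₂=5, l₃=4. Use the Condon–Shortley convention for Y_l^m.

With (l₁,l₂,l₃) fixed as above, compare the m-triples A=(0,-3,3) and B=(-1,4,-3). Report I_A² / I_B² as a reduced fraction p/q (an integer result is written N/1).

Same 1,5,4: normalisation and zero-m 3j drop out of the ratio.
A: Δ: 2! 0! 8! / 11! → 1/495; sum: t=1:−1/5040 = -1/5040; 3j²(1 5 4; 0 -3 3) = Δ·Π!·Σ² = 16/495  (sign +1)
B: Δ: 2! 0! 8! / 11! → 1/495; sum: t=2:+1/10080 = 1/10080; 3j²(1 5 4; -1 4 -3) = Δ·Π!·Σ² = 4/55  (sign -1)
I_A²/I_B² = (16/495)/(4/55) = 4/9

4/9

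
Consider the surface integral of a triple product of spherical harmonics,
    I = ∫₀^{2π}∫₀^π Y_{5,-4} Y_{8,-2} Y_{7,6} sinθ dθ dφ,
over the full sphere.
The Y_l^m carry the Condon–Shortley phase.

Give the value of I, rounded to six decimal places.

0.100271

Rules hold: Σm=0, L=20 even, 3≤7≤13.
N = 11·17·15 = 2805
Δ = 6!·4!·10!/21! = 1/814773960
Racah Σ t=1..5: t=1:−1/87091200 t=2:+1/4976640 t=3:−1/2073600 t=4:+1/4976640 t=5:−1/87091200 = -1/9676800
⇒ 3j(5 8 7; 0 0 0)² = 360/46189, sgn +1
Racah Σ t=5..6: t=5:−1/1045094400 t=6:+1/15676416000 = -1/1119744000
⇒ 3j(5 8 7; -4 -2 6)² = 28/4845, sgn +1
4πI² = N·(3j₀)²·(3jₘ)² = 10080/79781
I = +1·√(0.126346/4π) = 0.10027106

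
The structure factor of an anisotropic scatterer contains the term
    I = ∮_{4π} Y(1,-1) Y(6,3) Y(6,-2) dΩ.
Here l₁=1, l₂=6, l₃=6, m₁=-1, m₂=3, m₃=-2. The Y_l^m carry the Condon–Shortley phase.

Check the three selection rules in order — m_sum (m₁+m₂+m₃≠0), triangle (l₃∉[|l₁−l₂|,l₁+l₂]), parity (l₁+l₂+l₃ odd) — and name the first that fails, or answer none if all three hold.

parity

azimuthal sum: -1 + 3 − 2 = 0  ✓
5 ≤ 6 ≤ 7 (triangle on l)  ✓
L = 1 + 6 + 6 = 13 (odd)  ✗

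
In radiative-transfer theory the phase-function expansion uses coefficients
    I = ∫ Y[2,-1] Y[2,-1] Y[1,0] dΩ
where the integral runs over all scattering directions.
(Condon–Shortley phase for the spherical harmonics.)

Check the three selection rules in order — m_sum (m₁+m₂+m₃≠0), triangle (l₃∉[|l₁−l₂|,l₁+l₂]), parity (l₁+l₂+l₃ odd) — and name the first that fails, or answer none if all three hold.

m₁+m₂+m₃ = -1 − 1 + 0 = -2  ✗
triangle: |2−2|=0 ≤ l₃=1 ≤ 2+2=4
parity: l₁+l₂+l₃ = 5 is odd

m_sum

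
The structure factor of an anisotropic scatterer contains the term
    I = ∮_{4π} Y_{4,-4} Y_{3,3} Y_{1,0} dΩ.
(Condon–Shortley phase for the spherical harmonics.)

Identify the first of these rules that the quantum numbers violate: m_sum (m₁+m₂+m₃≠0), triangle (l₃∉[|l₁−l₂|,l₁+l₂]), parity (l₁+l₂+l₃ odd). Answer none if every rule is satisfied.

m_sum

azimuthal sum: -4 + 3 + 0 = -1  ✗
1 ≤ 1 ≤ 7 (triangle on l)
L = 4 + 3 + 1 = 8 (even)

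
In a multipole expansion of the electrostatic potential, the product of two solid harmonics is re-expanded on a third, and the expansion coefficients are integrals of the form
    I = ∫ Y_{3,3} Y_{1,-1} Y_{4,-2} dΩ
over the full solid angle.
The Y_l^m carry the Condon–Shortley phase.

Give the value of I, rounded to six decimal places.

0.061558

Checks pass: Σm=0; 8 even; l₃=4∈[2,4].
(2·3+1)(2·1+1)(2·4+1) = 189
Δ: 0! 6! 2! / 9! → 1/252
sum: t=0:+1/36 = 1/36
3j²(3 1 4; 0 0 0) = Δ·Π!·Σ² = 4/63  (sign +1)
sum: t=0:+1/1440 = 1/1440
3j²(3 1 4; 3 -1 -2) = Δ·Π!·Σ² = 1/252  (sign +1)
combine: 4πI² = 189·4/63·1/252 = 1/21
take √, sign +1: I = 0.06155813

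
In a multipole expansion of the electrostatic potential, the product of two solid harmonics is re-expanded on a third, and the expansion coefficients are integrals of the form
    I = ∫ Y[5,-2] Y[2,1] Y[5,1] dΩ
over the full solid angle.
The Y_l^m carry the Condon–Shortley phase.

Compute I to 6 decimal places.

0.104819

Checks pass: Σm=0; 12 even; l₃=5∈[3,7].
(2·5+1)(2·2+1)(2·5+1) = 605
Δ: 2! 8! 2! / 13! → 1/38610
sum: t=0:+1/2880 t=1:−1/576 t=2:+1/2880 = -1/960
3j²(5 2 5; 0 0 0) = Δ·Π!·Σ² = 10/429  (sign +1)
sum: t=1:−1/2880 t=2:+1/1440 = 1/2880
3j²(5 2 5; -2 1 1) = Δ·Π!·Σ² = 7/715  (sign +1)
combine: 4πI² = 605·10/429·7/715 = 70/507
take √, sign +1: I = 0.10481902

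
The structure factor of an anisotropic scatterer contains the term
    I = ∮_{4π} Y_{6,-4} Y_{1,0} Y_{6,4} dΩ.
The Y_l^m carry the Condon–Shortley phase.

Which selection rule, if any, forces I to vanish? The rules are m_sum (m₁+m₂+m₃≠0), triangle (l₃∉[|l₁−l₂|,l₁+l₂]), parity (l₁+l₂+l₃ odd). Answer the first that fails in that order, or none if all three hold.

parity

m₁+m₂+m₃ = -4 + 0 + 4 = 0  ✓
triangle: |6−1|=5 ≤ l₃=6 ≤ 6+1=7  ✓
parity: l₁+l₂+l₃ = 13 is odd  ✗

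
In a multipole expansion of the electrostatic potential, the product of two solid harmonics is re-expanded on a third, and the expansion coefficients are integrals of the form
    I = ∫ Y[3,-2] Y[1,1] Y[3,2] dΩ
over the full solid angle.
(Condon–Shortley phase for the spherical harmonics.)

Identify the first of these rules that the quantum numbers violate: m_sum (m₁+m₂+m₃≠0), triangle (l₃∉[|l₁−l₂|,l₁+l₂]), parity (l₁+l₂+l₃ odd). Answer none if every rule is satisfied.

m_sum

Σmᵢ = 1  ✗
l₃∈[|l₁−l₂|,l₁+l₂]=[2,4], have l₃=3
Σlᵢ = 7 ⇒ odd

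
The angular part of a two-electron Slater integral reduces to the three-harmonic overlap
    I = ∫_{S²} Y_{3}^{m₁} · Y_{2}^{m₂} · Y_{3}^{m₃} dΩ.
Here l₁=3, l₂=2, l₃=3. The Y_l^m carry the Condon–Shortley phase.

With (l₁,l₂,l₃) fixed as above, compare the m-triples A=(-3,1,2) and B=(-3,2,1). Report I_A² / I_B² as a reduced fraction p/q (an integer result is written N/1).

Same 3,2,3: normalisation and zero-m 3j drop out of the ratio.
A: Δ: 2! 4! 2! / 9! → 1/3780; sum: t=2:+1/48 = 1/48; 3j²(3 2 3; -3 1 2) = Δ·Π!·Σ² = 5/84  (sign -1)
B: Δ: 2! 4! 2! / 9! → 1/3780; sum: t=2:+1/96 = 1/96; 3j²(3 2 3; -3 2 1) = Δ·Π!·Σ² = 1/42  (sign +1)
I_A²/I_B² = (5/84)/(1/42) = 5/2

5/2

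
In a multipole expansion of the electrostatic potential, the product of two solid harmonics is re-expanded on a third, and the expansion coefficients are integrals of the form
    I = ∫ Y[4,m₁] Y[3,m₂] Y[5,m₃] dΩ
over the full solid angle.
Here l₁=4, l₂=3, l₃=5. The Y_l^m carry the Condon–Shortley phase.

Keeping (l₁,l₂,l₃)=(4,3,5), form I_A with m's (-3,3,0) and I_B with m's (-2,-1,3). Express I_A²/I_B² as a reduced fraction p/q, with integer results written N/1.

Same 4,3,5: normalisation and zero-m 3j drop out of the ratio.
A: Δ: 2! 6! 4! / 13! → 1/180180; sum: t=2:+1/5760 = 1/5760; 3j²(4 3 5; -3 3 0) = Δ·Π!·Σ² = 5/572  (sign -1)
B: Δ: 2! 6! 4! / 13! → 1/180180; sum: t=0:+1/5760 t=1:−1/720 t=2:+1/2304 = -1/1280; 3j²(4 3 5; -2 -1 3) = Δ·Π!·Σ² = 27/1430  (sign -1)
I_A²/I_B² = (5/572)/(27/1430) = 25/54

25/54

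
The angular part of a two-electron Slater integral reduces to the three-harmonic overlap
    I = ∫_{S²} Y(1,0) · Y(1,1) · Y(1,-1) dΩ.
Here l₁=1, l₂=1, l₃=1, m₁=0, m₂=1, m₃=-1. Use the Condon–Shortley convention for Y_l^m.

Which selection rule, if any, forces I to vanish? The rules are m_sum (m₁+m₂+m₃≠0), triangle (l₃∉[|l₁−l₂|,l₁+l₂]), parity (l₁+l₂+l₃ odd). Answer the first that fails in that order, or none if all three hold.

parity

m₁+m₂+m₃ = 0 + 1 − 1 = 0  ✓
triangle: |1−1|=0 ≤ l₃=1 ≤ 1+1=2  ✓
parity: l₁+l₂+l₃ = 3 is odd  ✗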